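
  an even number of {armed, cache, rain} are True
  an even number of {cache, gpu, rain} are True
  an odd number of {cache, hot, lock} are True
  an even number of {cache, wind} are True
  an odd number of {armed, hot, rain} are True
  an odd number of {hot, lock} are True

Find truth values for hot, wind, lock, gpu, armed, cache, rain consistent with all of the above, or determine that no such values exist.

hot: True, wind: False, lock: False, gpu: False, armed: False, cache: False, rain: False

{armed, cache, rain}: 0 true → even ✓
{cache, gpu, rain}: 0 true → even ✓
{cache, hot, lock}: 1 true → odd ✓
{cache, wind}: 0 true → even ✓
{armed, hot, rain}: 1 true → odd ✓
{hot, lock}: 1 true → odd ✓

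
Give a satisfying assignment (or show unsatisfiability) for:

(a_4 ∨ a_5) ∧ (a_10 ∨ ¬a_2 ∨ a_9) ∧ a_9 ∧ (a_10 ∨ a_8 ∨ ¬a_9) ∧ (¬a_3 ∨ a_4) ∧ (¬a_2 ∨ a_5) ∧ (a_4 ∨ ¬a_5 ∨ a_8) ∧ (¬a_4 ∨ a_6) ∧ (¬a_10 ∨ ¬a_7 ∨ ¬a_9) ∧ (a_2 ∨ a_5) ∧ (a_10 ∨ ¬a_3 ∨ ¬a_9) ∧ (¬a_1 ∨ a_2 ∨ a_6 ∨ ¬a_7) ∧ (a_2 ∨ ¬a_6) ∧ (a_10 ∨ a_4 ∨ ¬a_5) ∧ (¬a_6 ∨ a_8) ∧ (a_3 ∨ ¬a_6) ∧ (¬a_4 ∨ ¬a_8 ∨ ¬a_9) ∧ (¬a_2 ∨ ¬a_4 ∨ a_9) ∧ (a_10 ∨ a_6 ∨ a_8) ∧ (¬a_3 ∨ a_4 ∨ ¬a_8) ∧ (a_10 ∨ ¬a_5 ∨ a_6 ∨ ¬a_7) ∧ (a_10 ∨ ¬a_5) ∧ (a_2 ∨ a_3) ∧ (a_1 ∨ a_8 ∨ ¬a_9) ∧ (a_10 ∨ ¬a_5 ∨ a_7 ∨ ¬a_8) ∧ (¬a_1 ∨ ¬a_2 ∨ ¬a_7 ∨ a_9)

a_1: False; a_2: True; a_3: False; a_4: False; a_5: True; a_6: False; a_7: False; a_8: True; a_9: True; a_10: True

Unit clause (a_9) forces a_9 = True.
Set a_1 = False.
  then (a_1 ∨ a_8 ∨ ¬a_9) forces a_8 = True.
  then (¬a_4 ∨ ¬a_8 ∨ ¬a_9) forces a_4 = False.
  then (¬a_3 ∨ a_4 ∨ ¬a_8) forces a_3 = False.
  then (a_2 ∨ a_3) forces a_2 = True.
  then (a_4 ∨ a_5) forces a_5 = True.
  then (a_10 ∨ a_4 ∨ ¬a_5) forces a_10 = True.
  then (a_3 ∨ ¬a_6) forces a_6 = False.
  then (¬a_10 ∨ ¬a_7 ∨ ¬a_9) forces a_7 = False.
All clauses satisfied.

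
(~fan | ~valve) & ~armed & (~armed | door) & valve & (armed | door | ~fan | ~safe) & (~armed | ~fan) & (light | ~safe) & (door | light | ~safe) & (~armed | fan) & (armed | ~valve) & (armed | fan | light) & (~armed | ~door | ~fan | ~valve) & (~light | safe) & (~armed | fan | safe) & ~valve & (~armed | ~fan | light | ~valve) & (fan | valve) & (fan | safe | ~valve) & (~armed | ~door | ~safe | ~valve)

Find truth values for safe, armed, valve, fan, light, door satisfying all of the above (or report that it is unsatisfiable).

No satisfying assignment exists.

Case valve = True:
  Clause (~valve) is falsified — contradiction.
Case valve = False:
  Clause (valve) is falsified — contradiction.
Both cases fail, so the formula is unsatisfiable.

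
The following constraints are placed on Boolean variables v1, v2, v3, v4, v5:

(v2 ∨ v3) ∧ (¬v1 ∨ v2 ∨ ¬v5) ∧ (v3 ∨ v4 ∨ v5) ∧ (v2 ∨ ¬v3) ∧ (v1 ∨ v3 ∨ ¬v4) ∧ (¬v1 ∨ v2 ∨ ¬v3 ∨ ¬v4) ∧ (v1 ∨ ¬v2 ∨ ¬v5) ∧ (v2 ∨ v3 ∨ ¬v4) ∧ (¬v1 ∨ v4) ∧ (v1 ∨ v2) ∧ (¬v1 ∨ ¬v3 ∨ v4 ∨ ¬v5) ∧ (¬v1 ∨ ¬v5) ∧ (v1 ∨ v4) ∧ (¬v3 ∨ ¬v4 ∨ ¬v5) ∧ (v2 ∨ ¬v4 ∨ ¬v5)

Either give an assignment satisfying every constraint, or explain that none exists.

v1=T, v2=T, v3=F, v4=T, v5=F

Set v1 = True.
  then (¬v1 ∨ v4) forces v4 = True.
  then (¬v1 ∨ ¬v5) forces v5 = False.
Try v2 = False:
  (v2 ∨ v3) forces v3 = True.
  clause (v2 ∨ ¬v3) is falsified — backtrack.
So v2 = True.
Set v3 = False.
All clauses satisfied.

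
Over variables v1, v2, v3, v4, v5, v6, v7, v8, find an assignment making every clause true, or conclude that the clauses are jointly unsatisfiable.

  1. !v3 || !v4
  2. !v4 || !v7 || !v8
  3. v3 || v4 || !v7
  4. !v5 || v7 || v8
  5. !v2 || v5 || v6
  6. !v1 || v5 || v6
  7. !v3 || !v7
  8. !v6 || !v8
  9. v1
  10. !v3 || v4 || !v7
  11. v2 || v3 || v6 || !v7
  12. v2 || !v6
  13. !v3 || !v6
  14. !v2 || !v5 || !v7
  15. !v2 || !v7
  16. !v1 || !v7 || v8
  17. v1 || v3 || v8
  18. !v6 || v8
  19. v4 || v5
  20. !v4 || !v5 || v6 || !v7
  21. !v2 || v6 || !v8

v1 = True, v2 = False, v3 = False, v4 = True, v5 = True, v6 = False, v7 = False, v8 = True

Unit clause (v1) forces v1 = True.
Set v2 = False.
  then (v2 || !v6) forces v6 = False.
  then (!v1 || v5 || v6) forces v5 = True.
Set v3 = False.
  then (v2 || v3 || v6 || !v7) forces v7 = False.
  then (!v5 || v7 || v8) forces v8 = True.
Set v4 = True.
All clauses satisfied.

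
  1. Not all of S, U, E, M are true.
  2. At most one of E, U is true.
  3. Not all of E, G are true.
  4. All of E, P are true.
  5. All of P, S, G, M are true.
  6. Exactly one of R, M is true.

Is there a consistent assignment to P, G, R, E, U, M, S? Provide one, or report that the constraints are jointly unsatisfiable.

Unsatisfiable

Case G = True:
  (3) with G=T forces E = False.
  Constraint (4) is violated (E=F) — contradiction.
Case G = False:
  Constraint (5) is violated (G=F) — contradiction.
Both cases fail — unsatisfiable.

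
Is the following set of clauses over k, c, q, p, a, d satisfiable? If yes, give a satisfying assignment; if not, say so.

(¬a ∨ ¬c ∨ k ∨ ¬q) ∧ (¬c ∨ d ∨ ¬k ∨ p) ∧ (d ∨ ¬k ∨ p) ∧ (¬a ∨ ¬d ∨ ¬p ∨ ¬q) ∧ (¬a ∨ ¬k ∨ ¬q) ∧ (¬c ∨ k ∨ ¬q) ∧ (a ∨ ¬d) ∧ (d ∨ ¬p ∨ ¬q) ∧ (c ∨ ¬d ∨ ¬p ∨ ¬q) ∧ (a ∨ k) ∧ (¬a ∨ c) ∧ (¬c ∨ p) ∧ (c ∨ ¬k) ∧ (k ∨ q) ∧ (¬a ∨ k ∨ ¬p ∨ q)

Try k = False:
  (a ∨ k) forces a = True.
  (¬a ∨ c) forces c = True.
  (¬a ∨ ¬c ∨ k ∨ ¬q) forces q = False.
  clause (k ∨ q) is falsified — backtrack.
So k = True.
  then (c ∨ ¬k) forces c = True.
  then (¬c ∨ p) forces p = True.
Set q = False.
Set a = False.
  then (a ∨ ¬d) forces d = False.
All clauses satisfied.

k=T; c=T; q=F; p=T; a=F; d=F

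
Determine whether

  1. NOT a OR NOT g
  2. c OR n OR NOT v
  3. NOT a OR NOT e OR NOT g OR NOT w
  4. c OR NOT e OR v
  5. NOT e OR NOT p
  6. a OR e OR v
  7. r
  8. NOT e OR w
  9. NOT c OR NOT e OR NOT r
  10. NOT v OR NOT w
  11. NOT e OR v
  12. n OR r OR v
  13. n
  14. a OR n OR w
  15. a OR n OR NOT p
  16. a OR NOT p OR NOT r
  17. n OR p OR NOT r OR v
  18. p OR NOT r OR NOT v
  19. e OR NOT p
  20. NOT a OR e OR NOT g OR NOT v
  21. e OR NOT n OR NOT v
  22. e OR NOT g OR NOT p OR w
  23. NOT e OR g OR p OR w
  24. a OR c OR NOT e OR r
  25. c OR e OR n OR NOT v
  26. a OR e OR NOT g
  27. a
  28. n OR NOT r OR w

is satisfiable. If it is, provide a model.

c: False, v: False, g: False, a: True, r: True, e: False, n: True, w: True, p: False

Unit clause (r) forces r = True.
Unit clause (n) forces n = True.
Unit clause (a) forces a = True.
In (NOT a OR NOT g) only NOT g is left, so g = False.
Set c = False.
Try v = True:
  (NOT v OR NOT w) forces w = False.
  (NOT e OR w) forces e = False.
  clause (e OR NOT n OR NOT v) is falsified — backtrack.
So v = False.
  then (c OR NOT e OR v) forces e = False.
  then (e OR NOT p) forces p = False.
Set w = True.
All clauses satisfied.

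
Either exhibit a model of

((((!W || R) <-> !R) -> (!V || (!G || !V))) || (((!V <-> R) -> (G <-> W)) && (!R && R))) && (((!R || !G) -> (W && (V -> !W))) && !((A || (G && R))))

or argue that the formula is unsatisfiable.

A: False, W: True, V: False, G: True, R: False

  (((!W || R) <-> !R) -> (!V || (!G || !V))) || (((!V <-> R) -> (G <-> W)) && (!R && R)) = True
    ((!W || R) <-> !R) -> (!V || (!G || !V)) = True
      (!W || R) <-> !R = False
        !W || R = False
          !W = False
        !R = True
      !V || (!G || !V) = True
        !V = True
        !G || !V = True
          !G = False
          !V = True
    ((!V <-> R) -> (G <-> W)) && (!R && R) = False
      (!V <-> R) -> (G <-> W) = True
        !V <-> R = False
          !V = True
        G <-> W = True
      !R && R = False
        !R = True
  ((!R || !G) -> (W && (V -> !W))) && !((A || (G && R))) = True
    (!R || !G) -> (W && (V -> !W)) = True
      !R || !G = True
        !R = True
        !G = False
      W && (V -> !W) = True
        V -> !W = True
          !W = False
    !((A || (G && R))) = True
      A || (G && R) = False
        G && R = False
Both conjuncts True, so the formula holds.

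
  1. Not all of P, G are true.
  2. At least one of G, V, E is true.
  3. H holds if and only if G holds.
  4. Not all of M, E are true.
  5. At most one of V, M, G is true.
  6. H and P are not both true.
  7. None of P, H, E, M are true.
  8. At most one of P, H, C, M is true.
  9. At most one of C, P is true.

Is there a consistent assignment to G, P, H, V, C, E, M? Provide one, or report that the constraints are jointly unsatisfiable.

G = False, P = False, H = False, V = True, C = True, E = False, M = False

  (1) {P, G}: 0/2 true — not all ✓
  (2) {G, V, E}: 1 true — at least one ✓
  (3) H=F, G=F — same ✓
  (4) {M, E}: 0/2 true — not all ✓
  (5) {V, M, G}: 1 true — at most one ✓
  (6) H=F, P=F — not both ✓
  (7) {P, H, E, M}: 0 true — none ✓
  (8) {P, H, C, M}: 1 true — at most one ✓
  (9) {C, P}: 1 true — at most one ✓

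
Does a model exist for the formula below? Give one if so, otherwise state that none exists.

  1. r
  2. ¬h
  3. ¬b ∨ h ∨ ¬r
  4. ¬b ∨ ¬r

Unit clause (r) forces r = True.
Unit clause (¬h) forces h = False.
In (¬b ∨ h ∨ ¬r) only ¬b is left, so b = False.
All clauses satisfied.

b=F, h=F, r=T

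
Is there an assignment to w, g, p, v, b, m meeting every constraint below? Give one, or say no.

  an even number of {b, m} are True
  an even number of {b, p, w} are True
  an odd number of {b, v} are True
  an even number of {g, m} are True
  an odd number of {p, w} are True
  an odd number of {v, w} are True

w = True, g = True, p = False, v = False, b = True, m = True

{b, m}: 2 true → even ✓
{b, p, w}: 2 true → even ✓
{b, v}: 1 true → odd ✓
{g, m}: 2 true → even ✓
{p, w}: 1 true → odd ✓
{v, w}: 1 true → odd ✓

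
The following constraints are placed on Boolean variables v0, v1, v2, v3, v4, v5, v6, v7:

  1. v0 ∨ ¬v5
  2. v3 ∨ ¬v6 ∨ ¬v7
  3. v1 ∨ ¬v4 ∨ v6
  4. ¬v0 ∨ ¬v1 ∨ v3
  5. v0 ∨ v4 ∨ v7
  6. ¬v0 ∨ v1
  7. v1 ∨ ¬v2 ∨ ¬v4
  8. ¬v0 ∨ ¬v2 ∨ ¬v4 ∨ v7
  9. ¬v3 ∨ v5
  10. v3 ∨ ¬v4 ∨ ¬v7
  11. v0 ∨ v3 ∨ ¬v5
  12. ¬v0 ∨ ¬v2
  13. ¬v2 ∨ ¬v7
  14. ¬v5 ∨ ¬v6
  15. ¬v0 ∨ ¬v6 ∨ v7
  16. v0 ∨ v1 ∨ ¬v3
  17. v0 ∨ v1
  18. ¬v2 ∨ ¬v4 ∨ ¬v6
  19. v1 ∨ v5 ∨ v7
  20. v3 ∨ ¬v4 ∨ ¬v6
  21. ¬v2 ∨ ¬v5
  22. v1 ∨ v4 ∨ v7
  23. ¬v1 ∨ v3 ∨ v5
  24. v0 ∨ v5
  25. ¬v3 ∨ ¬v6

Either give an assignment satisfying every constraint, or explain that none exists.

v0=T, v1=T, v2=F, v3=T, v4=T, v5=T, v6=F, v7=F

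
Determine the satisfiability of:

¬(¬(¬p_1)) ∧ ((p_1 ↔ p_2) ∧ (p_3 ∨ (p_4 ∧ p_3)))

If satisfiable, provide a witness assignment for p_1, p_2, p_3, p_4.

p_1=F, p_2=F, p_3=T, p_4=F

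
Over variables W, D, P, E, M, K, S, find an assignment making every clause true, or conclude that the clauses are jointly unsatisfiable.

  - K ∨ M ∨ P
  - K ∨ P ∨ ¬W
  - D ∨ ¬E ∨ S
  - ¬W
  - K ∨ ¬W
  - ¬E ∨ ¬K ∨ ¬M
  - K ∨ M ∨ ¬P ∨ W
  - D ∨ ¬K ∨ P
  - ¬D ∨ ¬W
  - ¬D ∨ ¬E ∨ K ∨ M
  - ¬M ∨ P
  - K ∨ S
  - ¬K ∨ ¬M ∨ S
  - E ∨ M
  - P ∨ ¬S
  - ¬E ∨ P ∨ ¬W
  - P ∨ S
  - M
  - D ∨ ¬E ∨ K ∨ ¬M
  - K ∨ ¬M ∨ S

W=F, D=F, P=T, E=F, M=T, K=T, S=T

Unit clause (¬W) forces W = False.
Unit clause (M) forces M = True.
In (¬M ∨ P) only P is left, so P = True.
Set D = False.
Set E = False.
Set K = True.
  then (¬K ∨ ¬M ∨ S) forces S = True.
All clauses satisfied.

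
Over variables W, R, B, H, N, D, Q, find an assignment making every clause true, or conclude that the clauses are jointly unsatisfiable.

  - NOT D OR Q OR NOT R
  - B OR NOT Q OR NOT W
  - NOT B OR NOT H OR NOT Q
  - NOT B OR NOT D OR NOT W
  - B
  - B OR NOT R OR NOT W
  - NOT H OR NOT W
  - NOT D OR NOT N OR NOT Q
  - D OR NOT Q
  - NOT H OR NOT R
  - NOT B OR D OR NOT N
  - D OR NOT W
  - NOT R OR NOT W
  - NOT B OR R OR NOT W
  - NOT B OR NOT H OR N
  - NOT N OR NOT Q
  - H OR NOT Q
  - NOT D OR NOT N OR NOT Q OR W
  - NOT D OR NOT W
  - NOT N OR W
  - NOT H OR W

Unit clause (B) forces B = True.
Try W = True:
  (NOT B OR NOT D OR NOT W) forces D = False.
  clause (D OR NOT W) is falsified — backtrack.
So W = False.
  then (NOT N OR W) forces N = False.
  then (NOT H OR W) forces H = False.
  then (H OR NOT Q) forces Q = False.
Set R = True.
  then (NOT D OR Q OR NOT R) forces D = False.
All clauses satisfied.

W: False, R: True, B: True, H: False, N: False, D: False, Q: False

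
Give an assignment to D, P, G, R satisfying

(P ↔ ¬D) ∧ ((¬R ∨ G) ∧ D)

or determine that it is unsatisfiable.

D = True; P = False; G = False; R = False

  P ↔ ¬D = True
    ¬D = False
  (¬R ∨ G) ∧ D = True
    ¬R ∨ G = True
      ¬R = True
Both conjuncts True, so the formula holds.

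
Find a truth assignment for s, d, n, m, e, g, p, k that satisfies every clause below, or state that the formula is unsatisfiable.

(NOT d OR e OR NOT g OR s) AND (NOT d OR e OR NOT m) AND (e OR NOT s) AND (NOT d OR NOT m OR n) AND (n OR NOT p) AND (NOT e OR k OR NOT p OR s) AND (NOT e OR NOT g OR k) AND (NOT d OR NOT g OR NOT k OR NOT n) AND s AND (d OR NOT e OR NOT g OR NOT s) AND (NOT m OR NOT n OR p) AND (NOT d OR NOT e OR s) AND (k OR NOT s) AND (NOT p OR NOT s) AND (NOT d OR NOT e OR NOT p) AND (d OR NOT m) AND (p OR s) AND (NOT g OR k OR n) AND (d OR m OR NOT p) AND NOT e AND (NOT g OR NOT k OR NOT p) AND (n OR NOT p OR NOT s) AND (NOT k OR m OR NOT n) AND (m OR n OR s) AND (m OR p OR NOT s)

UNSATISFIABLE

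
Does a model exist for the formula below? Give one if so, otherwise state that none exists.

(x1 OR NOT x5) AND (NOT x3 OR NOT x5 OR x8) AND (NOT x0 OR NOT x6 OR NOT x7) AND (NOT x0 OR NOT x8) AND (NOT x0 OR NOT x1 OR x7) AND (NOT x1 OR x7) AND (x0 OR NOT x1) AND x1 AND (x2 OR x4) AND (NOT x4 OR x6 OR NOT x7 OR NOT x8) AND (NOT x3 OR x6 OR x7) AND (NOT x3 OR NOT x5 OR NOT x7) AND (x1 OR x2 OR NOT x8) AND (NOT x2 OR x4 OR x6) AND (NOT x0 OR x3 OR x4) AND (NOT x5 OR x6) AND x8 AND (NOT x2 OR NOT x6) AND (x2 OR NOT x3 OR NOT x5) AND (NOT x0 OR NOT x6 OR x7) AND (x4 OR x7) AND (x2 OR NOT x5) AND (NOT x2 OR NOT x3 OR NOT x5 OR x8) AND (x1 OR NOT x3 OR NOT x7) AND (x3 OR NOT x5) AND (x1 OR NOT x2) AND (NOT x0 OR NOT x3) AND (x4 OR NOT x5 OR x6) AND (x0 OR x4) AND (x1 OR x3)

UNSATISFIABLE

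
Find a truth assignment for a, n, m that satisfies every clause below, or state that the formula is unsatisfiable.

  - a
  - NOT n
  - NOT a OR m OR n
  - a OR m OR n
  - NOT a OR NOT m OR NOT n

Unit clause (a) forces a = True.
Unit clause (NOT n) forces n = False.
In (NOT a OR m OR n) only m is left, so m = True.
Check each clause:
  (a): a holds.
  (NOT n): NOT n holds.
  (NOT a OR m OR n): m holds.
  (a OR m OR n): a holds.
  (NOT a OR NOT m OR NOT n): NOT n holds.
All clauses satisfied.

a = True, n = False, m = True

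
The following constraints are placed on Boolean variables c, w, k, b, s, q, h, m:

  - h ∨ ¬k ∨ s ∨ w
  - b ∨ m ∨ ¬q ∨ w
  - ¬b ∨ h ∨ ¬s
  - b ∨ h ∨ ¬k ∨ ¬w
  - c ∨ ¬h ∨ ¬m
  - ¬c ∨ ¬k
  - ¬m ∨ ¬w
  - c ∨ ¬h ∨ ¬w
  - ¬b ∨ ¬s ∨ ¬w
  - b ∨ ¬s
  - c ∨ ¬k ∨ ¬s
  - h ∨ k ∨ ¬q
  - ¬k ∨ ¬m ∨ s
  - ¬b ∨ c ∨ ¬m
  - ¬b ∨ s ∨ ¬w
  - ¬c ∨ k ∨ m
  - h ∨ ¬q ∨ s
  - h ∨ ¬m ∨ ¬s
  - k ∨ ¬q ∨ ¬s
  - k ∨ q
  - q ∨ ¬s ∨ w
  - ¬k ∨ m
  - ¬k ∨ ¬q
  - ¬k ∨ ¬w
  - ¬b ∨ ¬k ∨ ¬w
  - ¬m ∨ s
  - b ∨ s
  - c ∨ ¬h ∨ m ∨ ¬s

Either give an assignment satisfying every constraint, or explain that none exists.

Set c = False.
Try w = True:
  (¬m ∨ ¬w) forces m = False.
  (c ∨ ¬h ∨ ¬w) forces h = False.
  (¬k ∨ m) forces k = False.
  (h ∨ k ∨ ¬q) forces q = False.
  clause (k ∨ q) is falsified — backtrack.
So w = False.
Set k = False.
  then (k ∨ q) forces q = True.
  then (h ∨ k ∨ ¬q) forces h = True.
  then (k ∨ ¬q ∨ ¬s) forces s = False.
  then (¬m ∨ s) forces m = False.
  then (b ∨ s) forces b = True.
All clauses satisfied.

c = False, w = False, k = False, b = True, s = False, q = True, h = True, m = False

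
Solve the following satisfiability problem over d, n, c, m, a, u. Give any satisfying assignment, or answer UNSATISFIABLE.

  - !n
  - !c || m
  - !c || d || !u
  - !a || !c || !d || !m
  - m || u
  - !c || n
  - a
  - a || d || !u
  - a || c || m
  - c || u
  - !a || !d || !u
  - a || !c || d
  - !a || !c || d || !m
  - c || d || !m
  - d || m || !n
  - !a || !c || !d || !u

d=F, n=F, c=F, m=F, a=T, u=T

Unit clause (!n) forces n = False.
In (!c || n) only !c is left, so c = False.
Unit clause (a) forces a = True.
In (c || u) only u is left, so u = True.
In (!a || !d || !u) only !d is left, so d = False.
In (c || d || !m) only !m is left, so m = False.
All clauses satisfied.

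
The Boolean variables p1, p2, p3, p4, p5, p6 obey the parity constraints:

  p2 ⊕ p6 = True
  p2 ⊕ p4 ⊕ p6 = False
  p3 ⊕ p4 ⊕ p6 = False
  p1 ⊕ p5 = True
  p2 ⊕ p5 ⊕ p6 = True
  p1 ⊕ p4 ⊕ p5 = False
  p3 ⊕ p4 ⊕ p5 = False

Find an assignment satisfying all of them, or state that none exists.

p1 = True, p2 = True, p3 = True, p4 = True, p5 = False, p6 = False

p2 ⊕ p6 = T ⊕ F = True ✓
p2 ⊕ p4 ⊕ p6 = T ⊕ T ⊕ F = False ✓
p3 ⊕ p4 ⊕ p6 = T ⊕ T ⊕ F = False ✓
p1 ⊕ p5 = T ⊕ F = True ✓
p2 ⊕ p5 ⊕ p6 = T ⊕ F ⊕ F = True ✓
p1 ⊕ p4 ⊕ p5 = T ⊕ T ⊕ F = False ✓
p3 ⊕ p4 ⊕ p5 = T ⊕ T ⊕ F = False ✓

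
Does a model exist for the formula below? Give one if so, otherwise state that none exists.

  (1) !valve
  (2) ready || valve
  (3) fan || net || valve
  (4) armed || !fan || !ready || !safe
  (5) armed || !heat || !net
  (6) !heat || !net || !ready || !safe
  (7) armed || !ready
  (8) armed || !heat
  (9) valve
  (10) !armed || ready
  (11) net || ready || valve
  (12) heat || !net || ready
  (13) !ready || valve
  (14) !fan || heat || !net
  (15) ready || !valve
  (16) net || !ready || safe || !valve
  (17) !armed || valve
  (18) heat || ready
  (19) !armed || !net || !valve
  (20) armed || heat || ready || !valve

Unsatisfiable

Case valve = True:
  Clause (!valve) is falsified — contradiction.
Case valve = False:
  Clause (valve) is falsified — contradiction.
Both cases fail, so the formula is unsatisfiable.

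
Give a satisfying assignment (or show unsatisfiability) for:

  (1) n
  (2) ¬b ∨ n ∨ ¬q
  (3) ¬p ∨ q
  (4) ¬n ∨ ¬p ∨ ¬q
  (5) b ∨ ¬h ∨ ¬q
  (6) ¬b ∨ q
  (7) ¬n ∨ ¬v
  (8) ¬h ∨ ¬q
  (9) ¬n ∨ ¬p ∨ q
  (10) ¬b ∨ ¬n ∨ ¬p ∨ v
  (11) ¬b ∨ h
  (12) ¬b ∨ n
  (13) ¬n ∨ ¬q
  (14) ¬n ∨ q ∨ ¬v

Unit clause (n) forces n = True.
In (¬n ∨ ¬v) only ¬v is left, so v = False.
In (¬n ∨ ¬q) only ¬q is left, so q = False.
In (¬p ∨ q) only ¬p is left, so p = False.
In (¬b ∨ q) only ¬b is left, so b = False.
Set h = True.
All clauses satisfied.

v: False, p: False, n: True, b: False, h: True, q: False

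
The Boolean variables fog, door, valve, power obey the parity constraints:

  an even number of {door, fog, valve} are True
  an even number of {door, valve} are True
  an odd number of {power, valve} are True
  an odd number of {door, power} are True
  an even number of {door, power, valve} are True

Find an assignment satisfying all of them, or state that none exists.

fog=F, door=T, valve=T, power=F

{door, fog, valve}: 2 true → even ✓
{door, valve}: 2 true → even ✓
{power, valve}: 1 true → odd ✓
{door, power}: 1 true → odd ✓
{door, power, valve}: 2 true → even ✓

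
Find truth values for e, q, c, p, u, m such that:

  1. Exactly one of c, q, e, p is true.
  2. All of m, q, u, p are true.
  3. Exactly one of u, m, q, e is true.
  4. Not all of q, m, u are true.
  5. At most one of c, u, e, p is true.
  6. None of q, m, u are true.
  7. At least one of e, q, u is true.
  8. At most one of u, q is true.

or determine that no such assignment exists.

Case q = True:
  Constraint (6) is violated (q=T) — contradiction.
Case q = False:
  Constraint (2) is violated (q=F) — contradiction.
Both cases fail — unsatisfiable.

Unsatisfiable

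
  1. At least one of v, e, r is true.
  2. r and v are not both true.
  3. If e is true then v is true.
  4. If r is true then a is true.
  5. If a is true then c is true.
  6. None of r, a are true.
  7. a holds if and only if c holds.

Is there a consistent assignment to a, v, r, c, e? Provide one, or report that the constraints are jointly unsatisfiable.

a=F, v=T, r=F, c=F, e=T

  (1) {v, e, r}: 2 true — at least one ✓
  (2) r=F, v=T — not both ✓
  (3) e=T ⇒ v: T ✓
  (4) r=F ⇒ a: vacuous ✓
  (5) a=F ⇒ c: vacuous ✓
  (6) {r, a}: 0 true — none ✓
  (7) a=F, c=F — same ✓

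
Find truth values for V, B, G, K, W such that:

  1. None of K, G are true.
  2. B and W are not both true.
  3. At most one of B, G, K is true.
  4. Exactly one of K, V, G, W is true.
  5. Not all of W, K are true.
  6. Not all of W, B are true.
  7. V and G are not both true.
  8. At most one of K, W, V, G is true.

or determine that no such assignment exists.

V=T; B=T; G=F; K=F; W=F

  (1) {K, G}: 0 true — none ✓
  (2) B=T, W=F — not both ✓
  (3) {B, G, K}: 1 true — at most one ✓
  (4) {K, V, G, W}: 1 true — exactly one ✓
  (5) {W, K}: 0/2 true — not all ✓
  (6) {W, B}: 1/2 true — not all ✓
  (7) V=T, G=F — not both ✓
  (8) {K, W, V, G}: 1 true — at most one ✓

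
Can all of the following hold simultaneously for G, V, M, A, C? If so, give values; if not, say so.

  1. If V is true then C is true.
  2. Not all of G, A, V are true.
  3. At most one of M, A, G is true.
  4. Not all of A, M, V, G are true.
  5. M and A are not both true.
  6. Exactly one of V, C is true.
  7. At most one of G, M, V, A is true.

G = True, V = False, M = False, A = False, C = True

  (1) V=F ⇒ C: vacuous ✓
  (2) {G, A, V}: 1/3 true — not all ✓
  (3) {M, A, G}: 1 true — at most one ✓
  (4) {A, M, V, G}: 1/4 true — not all ✓
  (5) M=F, A=F — not both ✓
  (6) {V, C}: 1 true — exactly one ✓
  (7) {G, M, V, A}: 1 true — at most one ✓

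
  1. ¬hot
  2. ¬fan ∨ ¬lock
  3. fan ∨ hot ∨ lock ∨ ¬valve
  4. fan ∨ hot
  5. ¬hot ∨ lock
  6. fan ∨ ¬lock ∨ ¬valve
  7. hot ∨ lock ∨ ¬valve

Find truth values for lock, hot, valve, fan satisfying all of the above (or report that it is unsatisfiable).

lock=F, hot=F, valve=F, fan=T

Unit clause (¬hot) forces hot = False.
In (fan ∨ hot) only fan is left, so fan = True.
In (¬fan ∨ ¬lock) only ¬lock is left, so lock = False.
In (hot ∨ lock ∨ ¬valve) only ¬valve is left, so valve = False.
Check each clause:
  (¬hot): ¬hot holds.
  (¬fan ∨ ¬lock): ¬lock holds.
  (fan ∨ hot ∨ lock ∨ ¬valve): fan holds.
  (fan ∨ hot): fan holds.
  (¬hot ∨ lock): ¬hot holds.
  (fan ∨ ¬lock ∨ ¬valve): fan holds.
  (hot ∨ lock ∨ ¬valve): ¬valve holds.
All clauses satisfied.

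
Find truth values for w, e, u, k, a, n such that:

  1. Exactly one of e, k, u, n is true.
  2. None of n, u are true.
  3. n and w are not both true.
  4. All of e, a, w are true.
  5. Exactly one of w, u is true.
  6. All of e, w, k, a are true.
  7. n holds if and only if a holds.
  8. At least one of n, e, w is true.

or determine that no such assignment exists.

UNSATISFIABLE

Case a = True:
  (2) forces n = False.
  Constraint (7) is violated (n=F, a=T) — contradiction.
Case a = False:
  Constraint (4) is violated (a=F) — contradiction.
Both cases fail — unsatisfiable.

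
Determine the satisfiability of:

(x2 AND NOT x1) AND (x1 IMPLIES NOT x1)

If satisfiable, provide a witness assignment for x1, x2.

x1=F; x2=T

  x2 AND NOT x1 = True
    NOT x1 = True
  x1 IMPLIES NOT x1 = True
    NOT x1 = True
Both conjuncts True, so the formula holds.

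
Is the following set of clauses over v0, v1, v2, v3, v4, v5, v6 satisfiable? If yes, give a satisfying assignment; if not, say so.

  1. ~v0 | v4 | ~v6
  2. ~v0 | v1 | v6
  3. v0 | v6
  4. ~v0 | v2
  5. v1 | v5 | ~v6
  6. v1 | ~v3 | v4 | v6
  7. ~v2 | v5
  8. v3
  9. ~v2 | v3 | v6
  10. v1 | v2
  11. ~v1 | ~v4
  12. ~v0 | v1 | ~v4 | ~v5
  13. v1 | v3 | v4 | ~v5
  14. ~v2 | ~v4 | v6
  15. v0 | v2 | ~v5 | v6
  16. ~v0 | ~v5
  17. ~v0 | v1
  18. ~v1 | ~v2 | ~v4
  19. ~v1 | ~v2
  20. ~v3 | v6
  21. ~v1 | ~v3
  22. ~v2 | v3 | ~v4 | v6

v0=F; v1=F; v2=T; v3=T; v4=T; v5=T; v6=T

Unit clause (v3) forces v3 = True.
In (~v3 | v6) only v6 is left, so v6 = True.
In (~v1 | ~v3) only ~v1 is left, so v1 = False.
In (v1 | v5 | ~v6) only v5 is left, so v5 = True.
In (v1 | v2) only v2 is left, so v2 = True.
In (~v0 | ~v5) only ~v0 is left, so v0 = False.
Set v4 = True.
All clauses satisfied.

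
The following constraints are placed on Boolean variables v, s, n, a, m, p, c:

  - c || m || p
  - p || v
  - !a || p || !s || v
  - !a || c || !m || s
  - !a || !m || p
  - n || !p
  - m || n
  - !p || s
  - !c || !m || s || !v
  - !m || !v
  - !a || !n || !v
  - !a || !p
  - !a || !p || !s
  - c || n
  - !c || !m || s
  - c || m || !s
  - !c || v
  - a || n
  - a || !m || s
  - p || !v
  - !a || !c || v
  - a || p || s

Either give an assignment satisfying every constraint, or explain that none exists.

Set v = False.
  then (p || v) forces p = True.
  then (n || !p) forces n = True.
  then (!p || s) forces s = True.
  then (!a || !p) forces a = False.
  then (!c || v) forces c = False.
  then (c || m || !s) forces m = True.
All clauses satisfied.

v = False; s = True; n = True; a = False; m = True; p = True; c = False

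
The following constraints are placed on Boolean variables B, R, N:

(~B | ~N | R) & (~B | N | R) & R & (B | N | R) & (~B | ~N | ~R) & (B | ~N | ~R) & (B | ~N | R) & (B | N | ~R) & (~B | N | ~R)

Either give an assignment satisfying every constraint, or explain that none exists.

Case B = True:
  (R) forces R = True.
  (~B | ~N | ~R) forces N = False.
  Clause (~B | N | ~R) is falsified — contradiction.
Case B = False:
  (R) forces R = True.
  (B | ~N | ~R) forces N = False.
  Clause (B | N | ~R) is falsified — contradiction.
Both cases fail, so the formula is unsatisfiable.

No satisfying assignment exists.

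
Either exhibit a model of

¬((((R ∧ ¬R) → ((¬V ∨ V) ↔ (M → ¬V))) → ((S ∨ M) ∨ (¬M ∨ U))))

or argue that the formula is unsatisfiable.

Case M = True: the formula becomes ¬((((R ∧ ¬R) → ((¬V ∨ V) ↔ ¬V)) → True)) = False.
Case M = False: the formula becomes ¬((((R ∧ ¬R) → (¬V ∨ V)) → True)) = False.
Both cases fail — unsatisfiable.

No satisfying assignment exists.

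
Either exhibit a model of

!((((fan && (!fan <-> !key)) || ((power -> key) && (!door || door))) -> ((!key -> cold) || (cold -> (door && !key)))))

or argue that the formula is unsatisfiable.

Case cold = True: the formula becomes !((((fan && (!fan <-> !key)) || ((power -> key) && (!door || door))) -> True)) = False.
Case cold = False: the formula becomes !((((fan && (!fan <-> !key)) || ((power -> key) && (!door || door))) -> True)) = False.
Both cases fail — unsatisfiable.

No satisfying assignment exists.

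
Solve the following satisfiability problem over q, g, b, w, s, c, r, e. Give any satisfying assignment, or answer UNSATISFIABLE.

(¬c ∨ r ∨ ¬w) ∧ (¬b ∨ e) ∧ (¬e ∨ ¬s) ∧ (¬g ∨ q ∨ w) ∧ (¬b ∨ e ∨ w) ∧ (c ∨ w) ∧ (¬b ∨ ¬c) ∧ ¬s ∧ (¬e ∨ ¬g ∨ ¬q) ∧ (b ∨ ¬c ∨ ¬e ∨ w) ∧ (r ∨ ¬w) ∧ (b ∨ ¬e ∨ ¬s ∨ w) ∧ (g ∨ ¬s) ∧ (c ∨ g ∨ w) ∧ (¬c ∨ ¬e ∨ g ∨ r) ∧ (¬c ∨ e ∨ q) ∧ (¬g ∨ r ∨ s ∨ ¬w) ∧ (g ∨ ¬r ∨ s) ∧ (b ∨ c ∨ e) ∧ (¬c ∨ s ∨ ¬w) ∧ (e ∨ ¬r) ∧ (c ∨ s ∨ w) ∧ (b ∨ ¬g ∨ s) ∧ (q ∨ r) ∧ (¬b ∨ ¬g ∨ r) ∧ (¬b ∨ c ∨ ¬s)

q = True; g = False; b = False; w = False; s = False; c = True; r = False; e = False

Unit clause (¬s) forces s = False.
Set q = True.
Try g = True:
  (¬e ∨ ¬g ∨ ¬q) forces e = False.
  (¬b ∨ e) forces b = False.
  clause (b ∨ ¬g ∨ s) is falsified — backtrack.
So g = False.
  then (g ∨ ¬r ∨ s) forces r = False.
  then (r ∨ ¬w) forces w = False.
  then (c ∨ g ∨ w) forces c = True.
  then (¬c ∨ ¬e ∨ g ∨ r) forces e = False.
  then (¬b ∨ e) forces b = False.
All clauses satisfied.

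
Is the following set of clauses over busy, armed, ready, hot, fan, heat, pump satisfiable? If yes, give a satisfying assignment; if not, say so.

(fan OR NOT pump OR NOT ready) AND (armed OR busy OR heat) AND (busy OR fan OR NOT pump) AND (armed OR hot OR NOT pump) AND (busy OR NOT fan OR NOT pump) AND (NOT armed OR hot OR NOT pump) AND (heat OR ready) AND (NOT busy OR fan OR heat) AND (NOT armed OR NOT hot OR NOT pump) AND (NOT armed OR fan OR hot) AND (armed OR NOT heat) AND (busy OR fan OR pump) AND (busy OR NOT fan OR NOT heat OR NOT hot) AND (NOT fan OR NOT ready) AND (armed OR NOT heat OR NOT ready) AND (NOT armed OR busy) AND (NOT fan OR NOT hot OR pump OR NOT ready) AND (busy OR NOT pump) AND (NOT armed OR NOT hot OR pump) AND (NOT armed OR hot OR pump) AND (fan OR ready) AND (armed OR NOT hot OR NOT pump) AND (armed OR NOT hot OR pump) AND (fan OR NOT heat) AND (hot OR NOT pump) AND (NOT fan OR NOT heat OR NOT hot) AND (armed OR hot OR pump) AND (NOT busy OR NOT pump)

Case armed = True:
  (NOT armed OR busy) forces busy = True.
  (NOT busy OR NOT pump) forces pump = False.
  (NOT armed OR NOT hot OR pump) forces hot = False.
  Clause (NOT armed OR hot OR pump) is falsified — contradiction.
Case armed = False:
  (armed OR NOT heat) forces heat = False.
  (armed OR busy OR heat) forces busy = True.
  (heat OR ready) forces ready = True.
  (NOT busy OR fan OR heat) forces fan = True.
  Clause (NOT fan OR NOT ready) is falsified — contradiction.
Both cases fail, so the formula is unsatisfiable.

Unsatisfiable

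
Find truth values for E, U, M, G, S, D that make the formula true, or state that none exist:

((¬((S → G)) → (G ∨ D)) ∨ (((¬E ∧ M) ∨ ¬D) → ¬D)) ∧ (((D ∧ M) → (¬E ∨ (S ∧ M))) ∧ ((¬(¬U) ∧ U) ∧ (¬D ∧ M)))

E: False, U: True, M: True, G: False, S: False, D: False

  (¬((S → G)) → (G ∨ D)) ∨ (((¬E ∧ M) ∨ ¬D) → ¬D) = True
    ¬((S → G)) → (G ∨ D) = True
      ¬((S → G)) = False
        S → G = True
      G ∨ D = False
    ((¬E ∧ M) ∨ ¬D) → ¬D = True
      (¬E ∧ M) ∨ ¬D = True
        ¬E ∧ M = True
          ¬E = True
        ¬D = True
      ¬D = True
  ((D ∧ M) → (¬E ∨ (S ∧ M))) ∧ ((¬(¬U) ∧ U) ∧ (¬D ∧ M)) = True
    (D ∧ M) → (¬E ∨ (S ∧ M)) = True
      D ∧ M = False
      ¬E ∨ (S ∧ M) = True
        ¬E = True
        S ∧ M = False
    (¬(¬U) ∧ U) ∧ (¬D ∧ M) = True
      ¬(¬U) ∧ U = True
        ¬(¬U) = True
          ¬U = False
      ¬D ∧ M = True
        ¬D = True
Both conjuncts True, so the formula holds.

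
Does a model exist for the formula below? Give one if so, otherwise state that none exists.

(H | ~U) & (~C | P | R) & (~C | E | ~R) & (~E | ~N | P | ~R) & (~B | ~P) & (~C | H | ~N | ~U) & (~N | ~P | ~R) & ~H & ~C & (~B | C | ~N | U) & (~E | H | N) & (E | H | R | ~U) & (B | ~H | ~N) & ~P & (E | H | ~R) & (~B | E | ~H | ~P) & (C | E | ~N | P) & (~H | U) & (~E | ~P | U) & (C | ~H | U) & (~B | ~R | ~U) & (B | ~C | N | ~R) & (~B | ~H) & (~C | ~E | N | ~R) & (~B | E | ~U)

N=F, E=F, B=T, C=F, R=F, P=F, U=F, H=F

Unit clause (~H) forces H = False.
Unit clause (~C) forces C = False.
Unit clause (~P) forces P = False.
In (H | ~U) only ~U is left, so U = False.
Set N = False.
  then (~E | H | N) forces E = False.
  then (E | H | ~R) forces R = False.
Set B = True.
All clauses satisfied.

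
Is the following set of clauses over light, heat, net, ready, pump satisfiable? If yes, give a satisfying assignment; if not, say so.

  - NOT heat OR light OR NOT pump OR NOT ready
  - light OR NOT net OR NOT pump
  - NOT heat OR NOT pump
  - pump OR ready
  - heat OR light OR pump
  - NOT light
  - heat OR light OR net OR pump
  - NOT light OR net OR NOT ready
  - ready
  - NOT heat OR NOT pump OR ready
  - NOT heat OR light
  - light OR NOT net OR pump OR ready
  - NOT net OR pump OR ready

light: False, heat: False, net: False, ready: True, pump: True

Unit clause (NOT light) forces light = False.
Unit clause (ready) forces ready = True.
In (NOT heat OR light) only NOT heat is left, so heat = False.
In (heat OR light OR pump) only pump is left, so pump = True.
In (light OR NOT net OR NOT pump) only NOT net is left, so net = False.
All clauses satisfied.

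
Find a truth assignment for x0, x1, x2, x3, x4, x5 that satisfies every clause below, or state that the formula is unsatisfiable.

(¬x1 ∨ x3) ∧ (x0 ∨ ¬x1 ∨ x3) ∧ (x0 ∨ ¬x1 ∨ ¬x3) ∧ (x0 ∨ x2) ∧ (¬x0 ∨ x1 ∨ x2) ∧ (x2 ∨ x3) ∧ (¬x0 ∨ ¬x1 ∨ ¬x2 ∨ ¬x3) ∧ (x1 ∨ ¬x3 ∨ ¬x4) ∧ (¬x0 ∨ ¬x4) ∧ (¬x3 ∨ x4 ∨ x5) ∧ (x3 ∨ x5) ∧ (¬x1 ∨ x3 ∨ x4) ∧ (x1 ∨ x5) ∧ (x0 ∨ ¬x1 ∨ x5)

x0 = True, x1 = False, x2 = True, x3 = True, x4 = False, x5 = True

Set x0 = True.
  then (¬x0 ∨ ¬x4) forces x4 = False.
Set x1 = False.
  then (¬x0 ∨ x1 ∨ x2) forces x2 = True.
  then (x1 ∨ x5) forces x5 = True.
Set x3 = True.
All clauses satisfied.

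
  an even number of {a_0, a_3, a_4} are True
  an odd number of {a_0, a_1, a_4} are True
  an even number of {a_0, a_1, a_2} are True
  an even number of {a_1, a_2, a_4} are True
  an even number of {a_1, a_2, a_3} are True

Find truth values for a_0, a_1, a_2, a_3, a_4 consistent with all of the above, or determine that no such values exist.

a_0 = False, a_1 = True, a_2 = True, a_3 = False, a_4 = False

{a_0, a_3, a_4}: 0 true → even ✓
{a_0, a_1, a_4}: 1 true → odd ✓
{a_0, a_1, a_2}: 2 true → even ✓
{a_1, a_2, a_4}: 2 true → even ✓
{a_1, a_2, a_3}: 2 true → even ✓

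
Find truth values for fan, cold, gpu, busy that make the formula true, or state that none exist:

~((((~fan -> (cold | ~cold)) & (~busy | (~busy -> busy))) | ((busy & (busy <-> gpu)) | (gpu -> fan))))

The formula is unsatisfiable.

Case fan = True: the formula becomes ~(((~busy | (~busy -> busy)) | True)) = False.
Case fan = False: the formula simplifies to ~((((cold | ~cold) & (~busy | (~busy -> busy))) | ((busy & (busy <-> gpu)) | ~gpu))).
  gpu = True: simplifies to ~((((cold | ~cold) & (~busy | (~busy -> busy))) | (busy & busy))).
    busy = True: this becomes ~(((cold | ~cold) | True)) = False.
    busy = False: simplifies to ~((cold | ~cold)).
      cold = True: this becomes ~((True | False)) = False.
      cold = False: this becomes ~((False | True)) = False.
  gpu = False: this becomes ~((((cold | ~cold) & (~busy | (~busy -> busy))) | True)) = False.
Both cases fail — unsatisfiable.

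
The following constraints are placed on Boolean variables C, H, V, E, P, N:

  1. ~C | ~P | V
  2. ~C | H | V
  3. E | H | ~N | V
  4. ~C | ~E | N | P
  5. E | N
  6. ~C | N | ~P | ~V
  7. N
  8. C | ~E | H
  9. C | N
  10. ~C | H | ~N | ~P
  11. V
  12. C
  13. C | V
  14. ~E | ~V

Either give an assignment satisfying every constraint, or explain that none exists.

Unit clause (N) forces N = True.
Unit clause (V) forces V = True.
Unit clause (C) forces C = True.
In (~E | ~V) only ~E is left, so E = False.
Set H = True.
Set P = False.
All clauses satisfied.

C=T; H=T; V=T; E=F; P=F; N=T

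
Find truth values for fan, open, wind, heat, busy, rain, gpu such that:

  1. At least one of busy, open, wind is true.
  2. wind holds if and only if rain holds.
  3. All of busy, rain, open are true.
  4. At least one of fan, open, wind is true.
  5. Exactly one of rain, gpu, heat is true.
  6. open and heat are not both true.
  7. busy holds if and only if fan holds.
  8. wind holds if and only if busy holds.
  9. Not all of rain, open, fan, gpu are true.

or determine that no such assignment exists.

fan: True, open: True, wind: True, heat: False, busy: True, rain: True, gpu: False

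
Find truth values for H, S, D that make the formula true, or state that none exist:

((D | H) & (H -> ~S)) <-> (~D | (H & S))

H = True; S = False; D = False

  ((D | H) & (H -> ~S)) <-> (~D | (H & S)) = True
    (D | H) & (H -> ~S) = True
      D | H = True
      H -> ~S = True
        ~S = True
    ~D | (H & S) = True
      ~D = True
      H & S = False
The formula evaluates to True.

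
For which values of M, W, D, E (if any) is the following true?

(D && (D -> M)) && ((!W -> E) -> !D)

M=T, W=F, D=T, E=F

  D && (D -> M) = True
    D -> M = True
  (!W -> E) -> !D = True
    !W -> E = False
      !W = True
    !D = False
Both conjuncts True, so the formula holds.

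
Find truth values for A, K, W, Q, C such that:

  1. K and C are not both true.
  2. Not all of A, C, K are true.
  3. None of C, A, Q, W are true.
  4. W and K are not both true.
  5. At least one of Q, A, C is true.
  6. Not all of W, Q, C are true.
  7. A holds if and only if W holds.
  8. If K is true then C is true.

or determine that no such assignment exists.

The formula is unsatisfiable.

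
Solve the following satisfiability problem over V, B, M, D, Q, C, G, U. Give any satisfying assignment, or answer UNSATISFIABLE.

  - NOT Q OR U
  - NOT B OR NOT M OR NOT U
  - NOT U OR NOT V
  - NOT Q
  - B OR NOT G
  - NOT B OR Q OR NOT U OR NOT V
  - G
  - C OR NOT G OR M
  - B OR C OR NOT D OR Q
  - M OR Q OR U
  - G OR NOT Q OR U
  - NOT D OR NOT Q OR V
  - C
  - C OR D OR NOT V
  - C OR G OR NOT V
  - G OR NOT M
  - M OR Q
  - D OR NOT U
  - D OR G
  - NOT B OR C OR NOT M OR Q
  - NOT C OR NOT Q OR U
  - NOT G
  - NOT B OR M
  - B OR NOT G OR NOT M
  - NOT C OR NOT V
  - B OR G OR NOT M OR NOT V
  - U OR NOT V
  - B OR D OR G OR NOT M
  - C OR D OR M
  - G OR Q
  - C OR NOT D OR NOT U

Unsatisfiable — no assignment works.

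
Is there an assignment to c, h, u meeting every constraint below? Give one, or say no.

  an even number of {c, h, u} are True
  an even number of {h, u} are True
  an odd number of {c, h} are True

c = False; h = True; u = True

{c, h, u}: 2 true → even ✓
{h, u}: 2 true → even ✓
{c, h}: 1 true → odd ✓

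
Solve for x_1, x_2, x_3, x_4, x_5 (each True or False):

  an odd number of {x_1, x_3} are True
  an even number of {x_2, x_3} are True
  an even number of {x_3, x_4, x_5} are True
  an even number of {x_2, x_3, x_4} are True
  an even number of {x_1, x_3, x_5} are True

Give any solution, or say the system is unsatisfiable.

x_1: False, x_2: True, x_3: True, x_4: False, x_5: True

{x_1, x_3}: 1 true → odd ✓
{x_2, x_3}: 2 true → even ✓
{x_3, x_4, x_5}: 2 true → even ✓
{x_2, x_3, x_4}: 2 true → even ✓
{x_1, x_3, x_5}: 2 true → even ✓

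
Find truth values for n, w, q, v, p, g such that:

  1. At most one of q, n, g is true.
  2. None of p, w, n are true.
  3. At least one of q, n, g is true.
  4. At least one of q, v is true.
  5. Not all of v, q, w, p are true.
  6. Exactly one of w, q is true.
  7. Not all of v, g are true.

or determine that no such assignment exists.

n = False; w = False; q = True; v = False; p = False; g = False

  (1) {q, n, g}: 1 true — at most one ✓
  (2) {p, w, n}: 0 true — none ✓
  (3) {q, n, g}: 1 true — at least one ✓
  (4) {q, v}: 1 true — at least one ✓
  (5) {v, q, w, p}: 1/4 true — not all ✓
  (6) {w, q}: 1 true — exactly one ✓
  (7) {v, g}: 0/2 true — not all ✓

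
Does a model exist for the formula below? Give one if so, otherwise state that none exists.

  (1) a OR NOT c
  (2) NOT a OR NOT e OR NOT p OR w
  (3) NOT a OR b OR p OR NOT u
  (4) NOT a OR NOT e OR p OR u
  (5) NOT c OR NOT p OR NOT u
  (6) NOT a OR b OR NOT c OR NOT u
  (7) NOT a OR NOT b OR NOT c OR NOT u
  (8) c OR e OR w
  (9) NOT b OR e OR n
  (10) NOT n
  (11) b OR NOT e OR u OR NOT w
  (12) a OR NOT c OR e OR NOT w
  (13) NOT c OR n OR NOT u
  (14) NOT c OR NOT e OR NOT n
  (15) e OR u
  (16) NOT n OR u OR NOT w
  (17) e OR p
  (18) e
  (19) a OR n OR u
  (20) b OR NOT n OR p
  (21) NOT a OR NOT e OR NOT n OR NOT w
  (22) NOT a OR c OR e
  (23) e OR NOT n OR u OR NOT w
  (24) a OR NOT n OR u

e = True; u = True; p = False; n = False; w = True; c = False; a = True; b = True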